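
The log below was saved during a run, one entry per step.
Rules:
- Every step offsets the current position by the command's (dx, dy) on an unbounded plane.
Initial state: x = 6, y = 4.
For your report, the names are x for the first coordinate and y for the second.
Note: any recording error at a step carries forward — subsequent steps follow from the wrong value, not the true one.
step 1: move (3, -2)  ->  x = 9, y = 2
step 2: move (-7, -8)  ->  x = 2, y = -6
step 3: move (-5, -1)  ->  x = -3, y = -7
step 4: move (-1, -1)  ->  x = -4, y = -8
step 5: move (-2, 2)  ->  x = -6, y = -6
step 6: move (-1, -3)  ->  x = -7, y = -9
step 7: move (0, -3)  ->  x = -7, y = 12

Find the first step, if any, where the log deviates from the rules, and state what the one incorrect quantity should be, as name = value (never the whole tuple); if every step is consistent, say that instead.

step 7, y = -12

1. x = 6 + (3) = 9, y = 4 + (-2) = 2 (checks out)
2. x = 9 + (-7) = 2, y = 2 + (-8) = -6 (confirmed correct)
3. x = 2 + (-5) = -3, y = -6 + (-1) = -7 (exactly as logged)
4. x = -3 + (-1) = -4, y = -7 + (-1) = -8 (consistent with the log)
5. x = -4 + (-2) = -6, y = -8 + (2) = -6 (no discrepancy)
6. x = -6 + (-1) = -7, y = -6 + (-3) = -9 (no discrepancy)
7. x = -7 + (0) = -7, y = -9 + (-3) = -12 (the log has a different value)
The earliest wrong entry is at step 7: it should read y = -12.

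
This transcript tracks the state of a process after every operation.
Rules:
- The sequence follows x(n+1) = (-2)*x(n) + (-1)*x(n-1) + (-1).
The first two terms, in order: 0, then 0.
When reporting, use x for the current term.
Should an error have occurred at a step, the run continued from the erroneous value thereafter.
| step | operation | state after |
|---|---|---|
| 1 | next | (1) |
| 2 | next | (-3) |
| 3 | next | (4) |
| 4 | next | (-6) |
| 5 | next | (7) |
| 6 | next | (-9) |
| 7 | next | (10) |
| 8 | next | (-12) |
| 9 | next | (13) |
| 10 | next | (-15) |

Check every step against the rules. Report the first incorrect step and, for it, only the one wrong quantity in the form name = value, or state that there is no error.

step 1, x = -1

1. x = -2*(0) + (-1)*(0) + (-1) = -1 (this is not what the transcript shows)
Step 1 is the first one off; corrected, x = -1.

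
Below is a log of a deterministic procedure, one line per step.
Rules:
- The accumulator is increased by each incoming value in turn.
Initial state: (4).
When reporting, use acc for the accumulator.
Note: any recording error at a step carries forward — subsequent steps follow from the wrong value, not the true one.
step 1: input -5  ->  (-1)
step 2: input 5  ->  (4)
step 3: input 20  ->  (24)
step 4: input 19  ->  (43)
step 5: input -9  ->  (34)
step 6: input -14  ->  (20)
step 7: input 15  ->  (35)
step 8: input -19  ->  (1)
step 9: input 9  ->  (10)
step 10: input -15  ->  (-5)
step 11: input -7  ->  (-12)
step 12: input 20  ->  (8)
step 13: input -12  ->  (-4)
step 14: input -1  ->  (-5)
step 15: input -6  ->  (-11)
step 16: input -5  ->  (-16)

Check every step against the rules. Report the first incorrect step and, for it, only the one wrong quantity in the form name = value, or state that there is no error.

step 8, acc = 16

step 1: acc = 4 + -5 = -1 -> no discrepancy
step 2: acc = -1 + 5 = 4 -> exactly as logged
step 3: acc = 4 + 20 = 24 -> checks out
step 4: acc = 24 + 19 = 43 -> same as recorded
step 5: acc = 43 + -9 = 34 -> no discrepancy
step 6: acc = 34 + -14 = 20 -> checks out
step 7: acc = 20 + 15 = 35 -> consistent with the log
step 8: acc = 35 + -19 = 16 -> not what was recorded
First deviation found at step 8; the corrected entry is acc = 16.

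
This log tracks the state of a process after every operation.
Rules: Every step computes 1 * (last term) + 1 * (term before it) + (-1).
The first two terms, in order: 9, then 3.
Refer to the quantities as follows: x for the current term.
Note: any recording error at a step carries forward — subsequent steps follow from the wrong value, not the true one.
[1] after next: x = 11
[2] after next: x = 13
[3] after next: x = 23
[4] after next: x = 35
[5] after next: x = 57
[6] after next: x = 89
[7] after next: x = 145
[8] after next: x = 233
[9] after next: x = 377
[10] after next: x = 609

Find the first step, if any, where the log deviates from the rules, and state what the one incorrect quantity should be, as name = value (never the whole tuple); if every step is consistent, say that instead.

step 6, x = 91

1. x = 1*(3) + (1)*(9) + (-1) = 11 (same as recorded)
2. x = 1*(11) + (1)*(3) + (-1) = 13 (agrees with the log)
3. x = 1*(13) + (1)*(11) + (-1) = 23 (checks out)
4. x = 1*(23) + (1)*(13) + (-1) = 35 (no discrepancy)
5. x = 1*(35) + (1)*(23) + (-1) = 57 (in agreement)
6. x = 1*(57) + (1)*(35) + (-1) = 91 (the log has a different value)
Step 6 is the first one off; corrected, x = 91.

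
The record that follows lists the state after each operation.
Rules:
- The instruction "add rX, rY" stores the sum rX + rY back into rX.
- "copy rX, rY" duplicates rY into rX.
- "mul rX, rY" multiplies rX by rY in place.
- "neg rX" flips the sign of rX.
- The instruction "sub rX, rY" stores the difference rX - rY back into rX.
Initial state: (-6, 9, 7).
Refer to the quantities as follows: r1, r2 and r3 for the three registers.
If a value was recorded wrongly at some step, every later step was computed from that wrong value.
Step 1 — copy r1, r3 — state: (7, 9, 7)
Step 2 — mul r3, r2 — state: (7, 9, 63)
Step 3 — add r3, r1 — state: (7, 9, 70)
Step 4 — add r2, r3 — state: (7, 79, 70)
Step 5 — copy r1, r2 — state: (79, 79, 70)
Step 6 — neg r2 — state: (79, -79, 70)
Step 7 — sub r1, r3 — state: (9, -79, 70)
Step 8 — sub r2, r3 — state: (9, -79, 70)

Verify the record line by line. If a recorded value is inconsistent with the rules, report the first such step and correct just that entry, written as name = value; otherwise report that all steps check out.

step 8, r2 = -149

1. r1 = 7 (agrees with the record)
2. r3 = 7 * 9 = 63 (consistent with the record)
3. r3 = 63 + 7 = 70 (matches)
4. r2 = 9 + 70 = 79 (verified)
5. r1 = 79 (same as recorded)
6. r2 = -(79) = -79 (no discrepancy)
7. r1 = 79 - 70 = 9 (same as recorded)
8. r2 = -79 - 70 = -149 (the recorded entry deviates here)
The audit stops at step 8: the recorded entry is wrong and should be r2 = -149.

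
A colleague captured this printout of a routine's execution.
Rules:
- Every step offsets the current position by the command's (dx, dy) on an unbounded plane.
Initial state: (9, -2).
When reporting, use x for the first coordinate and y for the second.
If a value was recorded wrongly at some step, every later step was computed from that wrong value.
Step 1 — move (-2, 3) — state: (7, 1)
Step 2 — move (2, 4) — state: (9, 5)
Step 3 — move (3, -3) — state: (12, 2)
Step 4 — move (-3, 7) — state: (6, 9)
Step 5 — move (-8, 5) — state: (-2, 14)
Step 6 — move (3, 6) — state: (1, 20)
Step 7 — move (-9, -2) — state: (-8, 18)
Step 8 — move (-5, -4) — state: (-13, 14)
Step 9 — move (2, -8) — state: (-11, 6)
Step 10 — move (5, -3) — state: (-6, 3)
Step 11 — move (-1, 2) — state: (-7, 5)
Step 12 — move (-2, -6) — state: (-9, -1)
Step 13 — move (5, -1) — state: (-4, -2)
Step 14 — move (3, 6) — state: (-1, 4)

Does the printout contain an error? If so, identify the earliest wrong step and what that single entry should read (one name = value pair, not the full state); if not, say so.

Step 1: x = 9 + (-2) = 7, y = -2 + (3) = 1 — verified.
Step 2: x = 7 + (2) = 9, y = 1 + (4) = 5 — verified.
Step 3: x = 9 + (3) = 12, y = 5 + (-3) = 2 — matches.
Step 4: x = 12 + (-3) = 9, y = 2 + (7) = 9 — the entry is off here.
Step 4 is the first one off; corrected, x = 9.

step 4, x = 9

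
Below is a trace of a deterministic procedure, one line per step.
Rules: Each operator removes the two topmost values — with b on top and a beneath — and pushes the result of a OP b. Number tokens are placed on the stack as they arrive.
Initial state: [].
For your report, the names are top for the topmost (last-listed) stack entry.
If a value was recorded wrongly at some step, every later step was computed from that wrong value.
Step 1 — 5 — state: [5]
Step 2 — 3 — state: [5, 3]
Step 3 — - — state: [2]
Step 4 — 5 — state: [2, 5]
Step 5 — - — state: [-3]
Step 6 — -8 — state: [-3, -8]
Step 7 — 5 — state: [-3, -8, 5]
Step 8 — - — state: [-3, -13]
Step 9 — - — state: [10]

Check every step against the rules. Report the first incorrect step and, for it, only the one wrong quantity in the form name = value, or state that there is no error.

no error

Step 1: push 5: top = 5 — in agreement.
Step 2: push 3: top = 3 — confirmed correct.
Step 3: 5 - 3 = 2 — same as recorded.
Step 4: push 5: top = 5 — confirmed correct.
Step 5: 2 - 5 = -3 — matches.
Step 6: push -8: top = -8 — in agreement.
Step 7: push 5: top = 5 — agrees with the trace.
Step 8: -8 - 5 = -13 — matches.
Step 9: -3 - -13 = 10 — matches.
No step deviates from the rules.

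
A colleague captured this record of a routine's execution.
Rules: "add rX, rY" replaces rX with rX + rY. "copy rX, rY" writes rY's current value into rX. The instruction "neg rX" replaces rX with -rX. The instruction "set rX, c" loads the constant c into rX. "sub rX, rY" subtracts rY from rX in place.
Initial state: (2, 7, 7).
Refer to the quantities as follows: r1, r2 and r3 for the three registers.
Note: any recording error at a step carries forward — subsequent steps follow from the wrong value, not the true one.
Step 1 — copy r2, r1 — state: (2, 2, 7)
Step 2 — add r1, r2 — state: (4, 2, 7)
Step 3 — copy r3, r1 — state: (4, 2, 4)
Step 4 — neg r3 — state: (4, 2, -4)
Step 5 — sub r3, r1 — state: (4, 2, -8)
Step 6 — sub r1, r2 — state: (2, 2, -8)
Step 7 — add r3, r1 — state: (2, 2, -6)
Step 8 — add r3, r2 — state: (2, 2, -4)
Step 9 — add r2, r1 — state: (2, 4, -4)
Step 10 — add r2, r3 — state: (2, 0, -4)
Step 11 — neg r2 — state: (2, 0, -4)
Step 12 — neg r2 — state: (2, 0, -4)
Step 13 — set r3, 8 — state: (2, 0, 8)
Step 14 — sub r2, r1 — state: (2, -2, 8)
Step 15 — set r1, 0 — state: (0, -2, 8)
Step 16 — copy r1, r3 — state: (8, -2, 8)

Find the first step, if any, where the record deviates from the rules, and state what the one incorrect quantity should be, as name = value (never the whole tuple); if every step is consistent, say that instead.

no error

1. r2 = 2 (in agreement)
2. r1 = 2 + 2 = 4 (checks out)
3. r3 = 4 (in agreement)
4. r3 = -(4) = -4 (verified)
5. r3 = -4 - 4 = -8 (same as recorded)
6. r1 = 4 - 2 = 2 (exactly as logged)
7. r3 = -8 + 2 = -6 (consistent with the record)
8. r3 = -6 + 2 = -4 (checks out)
9. r2 = 2 + 2 = 4 (same as recorded)
10. r2 = 4 + -4 = 0 (matches)
11. r2 = -(0) = 0 (agrees with the record)
12. r2 = -(0) = 0 (agrees with the record)
13. r3 = 8 (checks out)
14. r2 = 0 - 2 = -2 (confirmed correct)
15. r1 = 0 (same as recorded)
16. r1 = 8 (exactly as logged)
All entries verified; no error found.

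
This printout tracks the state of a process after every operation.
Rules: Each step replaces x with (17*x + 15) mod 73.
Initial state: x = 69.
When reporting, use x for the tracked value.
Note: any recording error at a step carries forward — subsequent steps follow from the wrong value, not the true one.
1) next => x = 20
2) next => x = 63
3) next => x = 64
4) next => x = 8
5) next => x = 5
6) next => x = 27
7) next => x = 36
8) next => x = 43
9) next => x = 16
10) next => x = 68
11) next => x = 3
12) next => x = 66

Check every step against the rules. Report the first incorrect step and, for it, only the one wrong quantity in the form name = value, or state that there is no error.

no error

Recomputing the run from the initial state:
step 1: x = 20
step 2: x = 63
step 3: x = 64
step 4: x = 8
step 5: x = 5
step 6: x = 27
step 7: x = 36
step 8: x = 43
step 9: x = 16
step 10: x = 68
step 11: x = 3
step 12: x = 66
This matches the printout at every step.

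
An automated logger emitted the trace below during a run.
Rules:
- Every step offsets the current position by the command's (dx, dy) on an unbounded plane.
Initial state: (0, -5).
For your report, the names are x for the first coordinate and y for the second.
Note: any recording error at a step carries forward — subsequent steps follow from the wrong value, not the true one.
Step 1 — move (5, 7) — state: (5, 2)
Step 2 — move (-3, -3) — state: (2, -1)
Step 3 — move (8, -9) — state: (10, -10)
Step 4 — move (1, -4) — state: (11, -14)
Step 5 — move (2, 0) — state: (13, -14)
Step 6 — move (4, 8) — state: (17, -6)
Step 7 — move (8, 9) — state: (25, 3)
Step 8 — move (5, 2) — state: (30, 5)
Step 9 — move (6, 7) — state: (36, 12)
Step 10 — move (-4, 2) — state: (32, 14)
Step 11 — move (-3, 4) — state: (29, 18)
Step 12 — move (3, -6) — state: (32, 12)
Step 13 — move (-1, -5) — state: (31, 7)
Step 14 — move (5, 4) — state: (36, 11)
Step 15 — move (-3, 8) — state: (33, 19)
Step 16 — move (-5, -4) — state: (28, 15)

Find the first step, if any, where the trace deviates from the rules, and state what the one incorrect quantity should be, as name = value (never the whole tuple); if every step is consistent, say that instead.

Recomputing the run from the initial state:
step 1: x = 5, y = 2
step 2: x = 2, y = -1
step 3: x = 10, y = -10
step 4: x = 11, y = -14
step 5: x = 13, y = -14
step 6: x = 17, y = -6
step 7: x = 25, y = 3
step 8: x = 30, y = 5
step 9: x = 36, y = 12
step 10: x = 32, y = 14
step 11: x = 29, y = 18
step 12: x = 32, y = 12
step 13: x = 31, y = 7
step 14: x = 36, y = 11
step 15: x = 33, y = 19
step 16: x = 28, y = 15
This matches the trace at every step.

no error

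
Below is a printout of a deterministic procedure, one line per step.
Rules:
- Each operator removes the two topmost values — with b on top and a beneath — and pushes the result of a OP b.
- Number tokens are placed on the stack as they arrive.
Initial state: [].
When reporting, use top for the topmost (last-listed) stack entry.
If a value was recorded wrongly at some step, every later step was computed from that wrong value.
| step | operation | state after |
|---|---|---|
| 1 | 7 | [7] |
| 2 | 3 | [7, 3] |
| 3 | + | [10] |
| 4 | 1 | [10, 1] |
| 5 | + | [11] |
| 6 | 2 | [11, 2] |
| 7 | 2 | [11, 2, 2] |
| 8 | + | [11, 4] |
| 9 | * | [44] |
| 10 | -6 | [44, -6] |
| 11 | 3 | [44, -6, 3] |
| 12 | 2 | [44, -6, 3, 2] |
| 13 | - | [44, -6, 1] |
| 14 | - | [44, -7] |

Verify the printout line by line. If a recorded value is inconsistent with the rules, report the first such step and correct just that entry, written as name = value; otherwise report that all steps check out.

no error

Step 1: push 7: top = 7 — verified.
Step 2: push 3: top = 3 — verified.
Step 3: 7 + 3 = 10 — checks out.
Step 4: push 1: top = 1 — in agreement.
Step 5: 10 + 1 = 11 — confirmed correct.
Step 6: push 2: top = 2 — checks out.
Step 7: push 2: top = 2 — verified.
Step 8: 2 + 2 = 4 — confirmed correct.
Step 9: 11 * 4 = 44 — checks out.
Step 10: push -6: top = -6 — same as recorded.
Step 11: push 3: top = 3 — same as recorded.
Step 12: push 2: top = 2 — matches.
Step 13: 3 - 2 = 1 — in agreement.
Step 14: -6 - 1 = -7 — verified.
The recomputation confirms every line.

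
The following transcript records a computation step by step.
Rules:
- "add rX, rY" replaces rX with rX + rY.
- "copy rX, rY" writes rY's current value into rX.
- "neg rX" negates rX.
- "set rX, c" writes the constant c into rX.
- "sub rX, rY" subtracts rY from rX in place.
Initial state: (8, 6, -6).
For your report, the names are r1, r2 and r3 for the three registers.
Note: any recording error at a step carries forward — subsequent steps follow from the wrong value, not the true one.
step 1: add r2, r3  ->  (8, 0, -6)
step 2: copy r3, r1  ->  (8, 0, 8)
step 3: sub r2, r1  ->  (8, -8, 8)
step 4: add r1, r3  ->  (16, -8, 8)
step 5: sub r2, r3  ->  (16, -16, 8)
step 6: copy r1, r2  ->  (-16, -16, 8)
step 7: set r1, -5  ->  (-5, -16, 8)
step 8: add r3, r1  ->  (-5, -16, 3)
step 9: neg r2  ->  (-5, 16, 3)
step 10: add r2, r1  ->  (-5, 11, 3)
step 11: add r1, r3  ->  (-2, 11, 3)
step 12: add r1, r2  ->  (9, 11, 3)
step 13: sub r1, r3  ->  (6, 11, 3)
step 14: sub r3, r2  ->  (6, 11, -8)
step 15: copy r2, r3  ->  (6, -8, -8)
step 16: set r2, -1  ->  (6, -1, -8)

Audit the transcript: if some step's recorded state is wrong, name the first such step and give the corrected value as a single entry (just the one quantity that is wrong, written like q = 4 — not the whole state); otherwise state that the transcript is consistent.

Step 1: r2 = 6 + -6 = 0 — agrees with the transcript.
Step 2: r3 = 8 — matches.
Step 3: r2 = 0 - 8 = -8 — verified.
Step 4: r1 = 8 + 8 = 16 — matches.
Step 5: r2 = -8 - 8 = -16 — agrees with the transcript.
Step 6: r1 = -16 — matches.
Step 7: r1 = -5 — consistent with the transcript.
Step 8: r3 = 8 + -5 = 3 — confirmed correct.
Step 9: r2 = -(-16) = 16 — checks out.
Step 10: r2 = 16 + -5 = 11 — matches.
Step 11: r1 = -5 + 3 = -2 — checks out.
Step 12: r1 = -2 + 11 = 9 — consistent with the transcript.
Step 13: r1 = 9 - 3 = 6 — in agreement.
Step 14: r3 = 3 - 11 = -8 — exactly as logged.
Step 15: r2 = -8 — checks out.
Step 16: r2 = -1 — no discrepancy.
All entries verified; no error found.

no error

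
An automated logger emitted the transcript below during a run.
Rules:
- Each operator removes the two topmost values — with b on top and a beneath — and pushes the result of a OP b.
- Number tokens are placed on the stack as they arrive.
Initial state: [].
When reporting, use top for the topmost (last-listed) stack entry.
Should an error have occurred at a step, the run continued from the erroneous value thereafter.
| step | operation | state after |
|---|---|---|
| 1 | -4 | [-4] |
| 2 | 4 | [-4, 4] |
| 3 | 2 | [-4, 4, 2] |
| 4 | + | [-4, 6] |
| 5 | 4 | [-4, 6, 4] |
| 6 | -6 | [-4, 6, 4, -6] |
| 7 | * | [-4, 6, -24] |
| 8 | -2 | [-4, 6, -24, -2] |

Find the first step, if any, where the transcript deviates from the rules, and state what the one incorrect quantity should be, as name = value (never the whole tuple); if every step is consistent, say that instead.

no error

step 1: push -4: top = -4 -> confirmed correct
step 2: push 4: top = 4 -> no discrepancy
step 3: push 2: top = 2 -> exactly as logged
step 4: 4 + 2 = 6 -> confirmed correct
step 5: push 4: top = 4 -> confirmed correct
step 6: push -6: top = -6 -> exactly as logged
step 7: 4 * -6 = -24 -> same as recorded
step 8: push -2: top = -2 -> consistent with the transcript
No step deviates from the rules.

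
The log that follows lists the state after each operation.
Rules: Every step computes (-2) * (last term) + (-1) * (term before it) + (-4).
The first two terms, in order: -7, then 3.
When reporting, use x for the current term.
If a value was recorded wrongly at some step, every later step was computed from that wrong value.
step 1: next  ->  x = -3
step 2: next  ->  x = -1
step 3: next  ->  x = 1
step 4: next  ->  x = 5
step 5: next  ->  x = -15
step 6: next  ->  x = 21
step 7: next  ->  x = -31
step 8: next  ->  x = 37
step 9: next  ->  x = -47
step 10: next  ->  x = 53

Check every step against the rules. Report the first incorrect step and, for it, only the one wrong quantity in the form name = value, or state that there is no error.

Recomputing the run from the initial state:
step 1: x = -3
step 2: x = -1
step 3: x = 1
step 4: x = -5
step 5: x = 5
step 6: x = -9
step 7: x = 9
step 8: x = -13
step 9: x = 13
step 10: x = -17
The first disagreement with the log is at step 4, where the value should be x = -5.

step 4, x = -5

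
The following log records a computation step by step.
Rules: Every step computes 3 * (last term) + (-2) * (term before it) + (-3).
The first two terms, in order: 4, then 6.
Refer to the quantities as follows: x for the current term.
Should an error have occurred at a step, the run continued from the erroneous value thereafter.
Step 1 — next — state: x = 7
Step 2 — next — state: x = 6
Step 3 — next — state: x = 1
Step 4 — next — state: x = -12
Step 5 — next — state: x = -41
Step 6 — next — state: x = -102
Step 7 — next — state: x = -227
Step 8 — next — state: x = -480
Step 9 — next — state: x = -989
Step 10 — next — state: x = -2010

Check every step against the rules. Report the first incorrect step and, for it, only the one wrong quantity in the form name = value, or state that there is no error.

no error

Step 1: x = 3*(6) + (-2)*(4) + (-3) = 7 — same as recorded.
Step 2: x = 3*(7) + (-2)*(6) + (-3) = 6 — verified.
Step 3: x = 3*(6) + (-2)*(7) + (-3) = 1 — consistent with the log.
Step 4: x = 3*(1) + (-2)*(6) + (-3) = -12 — same as recorded.
Step 5: x = 3*(-12) + (-2)*(1) + (-3) = -41 — exactly as logged.
Step 6: x = 3*(-41) + (-2)*(-12) + (-3) = -102 — confirmed correct.
Step 7: x = 3*(-102) + (-2)*(-41) + (-3) = -227 — confirmed correct.
Step 8: x = 3*(-227) + (-2)*(-102) + (-3) = -480 — consistent with the log.
Step 9: x = 3*(-480) + (-2)*(-227) + (-3) = -989 — checks out.
Step 10: x = 3*(-989) + (-2)*(-480) + (-3) = -2010 — no discrepancy.
The whole run recomputes cleanly — no discrepancies.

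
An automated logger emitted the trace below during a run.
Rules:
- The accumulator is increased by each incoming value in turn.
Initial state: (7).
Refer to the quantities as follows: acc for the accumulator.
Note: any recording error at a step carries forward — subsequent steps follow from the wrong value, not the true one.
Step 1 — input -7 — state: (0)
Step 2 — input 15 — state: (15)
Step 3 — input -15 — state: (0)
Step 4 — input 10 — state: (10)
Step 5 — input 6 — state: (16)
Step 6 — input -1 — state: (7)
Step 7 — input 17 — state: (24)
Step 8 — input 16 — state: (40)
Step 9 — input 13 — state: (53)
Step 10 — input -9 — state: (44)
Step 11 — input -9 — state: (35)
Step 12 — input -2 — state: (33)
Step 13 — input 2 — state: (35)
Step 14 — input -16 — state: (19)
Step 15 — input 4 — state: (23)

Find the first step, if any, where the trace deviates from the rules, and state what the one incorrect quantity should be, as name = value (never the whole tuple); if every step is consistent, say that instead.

1. acc = 7 + -7 = 0 (exactly as logged)
2. acc = 0 + 15 = 15 (same as recorded)
3. acc = 15 + -15 = 0 (in agreement)
4. acc = 0 + 10 = 10 (matches)
5. acc = 10 + 6 = 16 (consistent with the trace)
6. acc = 16 + -1 = 15 (the trace has a different value)
First incorrect step: 6; the correct value is acc = 15.

step 6, acc = 15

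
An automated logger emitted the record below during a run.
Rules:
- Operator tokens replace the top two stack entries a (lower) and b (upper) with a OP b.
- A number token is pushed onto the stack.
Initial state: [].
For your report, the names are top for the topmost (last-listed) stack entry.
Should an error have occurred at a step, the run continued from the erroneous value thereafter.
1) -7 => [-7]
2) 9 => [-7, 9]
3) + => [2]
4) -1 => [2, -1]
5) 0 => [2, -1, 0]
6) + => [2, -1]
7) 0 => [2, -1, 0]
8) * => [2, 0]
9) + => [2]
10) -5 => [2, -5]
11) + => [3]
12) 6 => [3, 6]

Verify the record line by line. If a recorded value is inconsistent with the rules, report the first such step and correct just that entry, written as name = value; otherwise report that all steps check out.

step 1: push -7: top = -7 -> verified
step 2: push 9: top = 9 -> verified
step 3: -7 + 9 = 2 -> no discrepancy
step 4: push -1: top = -1 -> agrees with the record
step 5: push 0: top = 0 -> no discrepancy
step 6: -1 + 0 = -1 -> agrees with the record
step 7: push 0: top = 0 -> verified
step 8: -1 * 0 = 0 -> verified
step 9: 2 + 0 = 2 -> no discrepancy
step 10: push -5: top = -5 -> matches
step 11: 2 + -5 = -3 -> first mismatch against the record
First incorrect step: 11; the correct value is top = -3.

step 11, top = -3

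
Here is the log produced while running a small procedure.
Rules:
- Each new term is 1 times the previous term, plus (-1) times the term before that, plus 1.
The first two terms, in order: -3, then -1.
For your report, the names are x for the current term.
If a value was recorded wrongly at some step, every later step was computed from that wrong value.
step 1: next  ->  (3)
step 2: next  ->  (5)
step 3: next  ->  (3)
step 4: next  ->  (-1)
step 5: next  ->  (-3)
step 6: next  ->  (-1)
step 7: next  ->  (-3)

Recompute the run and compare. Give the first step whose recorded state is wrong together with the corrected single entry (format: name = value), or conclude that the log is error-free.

Recomputing the run from the initial state:
step 1: x = 3
step 2: x = 5
step 3: x = 3
step 4: x = -1
step 5: x = -3
step 6: x = -1
step 7: x = 3
The first disagreement with the log is at step 7, where the value should be x = 3.

step 7, x = 3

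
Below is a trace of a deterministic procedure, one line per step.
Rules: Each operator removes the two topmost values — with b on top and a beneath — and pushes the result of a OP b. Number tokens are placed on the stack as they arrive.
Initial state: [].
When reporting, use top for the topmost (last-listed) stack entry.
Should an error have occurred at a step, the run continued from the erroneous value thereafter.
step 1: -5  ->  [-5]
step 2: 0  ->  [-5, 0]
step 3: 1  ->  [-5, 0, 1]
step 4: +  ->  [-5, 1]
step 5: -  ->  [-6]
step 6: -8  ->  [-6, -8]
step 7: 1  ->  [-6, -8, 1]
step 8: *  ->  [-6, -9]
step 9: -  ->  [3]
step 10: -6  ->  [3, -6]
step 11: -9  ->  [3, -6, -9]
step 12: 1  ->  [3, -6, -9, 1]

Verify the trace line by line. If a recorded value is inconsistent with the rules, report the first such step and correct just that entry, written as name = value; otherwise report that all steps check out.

Step 1: push -5: top = -5 — same as recorded.
Step 2: push 0: top = 0 — confirmed correct.
Step 3: push 1: top = 1 — agrees with the trace.
Step 4: 0 + 1 = 1 — agrees with the trace.
Step 5: -5 - 1 = -6 — consistent with the trace.
Step 6: push -8: top = -8 — consistent with the trace.
Step 7: push 1: top = 1 — same as recorded.
Step 8: -8 * 1 = -8 — first mismatch against the trace.
So the first discrepancy is step 8, where the right value is top = -8.

step 8, top = -8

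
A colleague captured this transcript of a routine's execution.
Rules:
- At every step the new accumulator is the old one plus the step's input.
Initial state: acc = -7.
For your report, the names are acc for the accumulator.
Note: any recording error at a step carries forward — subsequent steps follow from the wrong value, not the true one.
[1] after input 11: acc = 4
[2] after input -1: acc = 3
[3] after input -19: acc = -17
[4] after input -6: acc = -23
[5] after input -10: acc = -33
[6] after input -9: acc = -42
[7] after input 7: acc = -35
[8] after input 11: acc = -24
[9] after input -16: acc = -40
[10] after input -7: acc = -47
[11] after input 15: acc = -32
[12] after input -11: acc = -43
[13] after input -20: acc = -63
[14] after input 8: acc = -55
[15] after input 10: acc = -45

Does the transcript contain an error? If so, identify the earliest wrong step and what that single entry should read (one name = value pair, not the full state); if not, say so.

step 3, acc = -16

Recomputing the run from the initial state:
step 1: acc = 4
step 2: acc = 3
step 3: acc = -16
step 4: acc = -22
step 5: acc = -32
step 6: acc = -41
step 7: acc = -34
step 8: acc = -23
step 9: acc = -39
step 10: acc = -46
step 11: acc = -31
step 12: acc = -42
step 13: acc = -62
step 14: acc = -54
step 15: acc = -44
The first disagreement with the transcript is at step 3, where the value should be acc = -16.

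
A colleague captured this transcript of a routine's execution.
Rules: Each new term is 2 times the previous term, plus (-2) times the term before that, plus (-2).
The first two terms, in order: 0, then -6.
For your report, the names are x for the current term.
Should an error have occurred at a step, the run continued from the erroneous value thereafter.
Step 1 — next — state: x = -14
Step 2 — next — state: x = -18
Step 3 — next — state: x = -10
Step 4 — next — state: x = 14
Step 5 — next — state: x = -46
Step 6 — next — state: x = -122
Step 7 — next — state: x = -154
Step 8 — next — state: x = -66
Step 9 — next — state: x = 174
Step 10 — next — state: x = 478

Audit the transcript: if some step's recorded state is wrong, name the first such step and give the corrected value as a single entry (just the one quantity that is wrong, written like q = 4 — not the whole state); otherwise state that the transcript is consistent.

1. x = 2*(-6) + (-2)*(0) + (-2) = -14 (exactly as logged)
2. x = 2*(-14) + (-2)*(-6) + (-2) = -18 (checks out)
3. x = 2*(-18) + (-2)*(-14) + (-2) = -10 (matches)
4. x = 2*(-10) + (-2)*(-18) + (-2) = 14 (exactly as logged)
5. x = 2*(14) + (-2)*(-10) + (-2) = 46 (a discrepancy with the transcript)
The earliest wrong entry is at step 5: it should read x = 46.

step 5, x = 46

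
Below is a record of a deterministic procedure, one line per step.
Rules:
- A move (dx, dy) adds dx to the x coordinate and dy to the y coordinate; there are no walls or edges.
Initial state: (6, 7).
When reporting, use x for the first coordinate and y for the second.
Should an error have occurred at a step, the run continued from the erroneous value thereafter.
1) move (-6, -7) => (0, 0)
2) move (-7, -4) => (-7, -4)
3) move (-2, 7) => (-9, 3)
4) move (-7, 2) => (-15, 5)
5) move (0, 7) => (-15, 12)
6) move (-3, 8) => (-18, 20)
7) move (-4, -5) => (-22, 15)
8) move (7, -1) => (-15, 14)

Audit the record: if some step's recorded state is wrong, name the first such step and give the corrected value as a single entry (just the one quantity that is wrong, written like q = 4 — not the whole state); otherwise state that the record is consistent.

step 4, x = -16

Recomputing the run from the initial state:
step 1: x = 0, y = 0
step 2: x = -7, y = -4
step 3: x = -9, y = 3
step 4: x = -16, y = 5
step 5: x = -16, y = 12
step 6: x = -19, y = 20
step 7: x = -23, y = 15
step 8: x = -16, y = 14
The first disagreement with the record is at step 4, where the value should be x = -16.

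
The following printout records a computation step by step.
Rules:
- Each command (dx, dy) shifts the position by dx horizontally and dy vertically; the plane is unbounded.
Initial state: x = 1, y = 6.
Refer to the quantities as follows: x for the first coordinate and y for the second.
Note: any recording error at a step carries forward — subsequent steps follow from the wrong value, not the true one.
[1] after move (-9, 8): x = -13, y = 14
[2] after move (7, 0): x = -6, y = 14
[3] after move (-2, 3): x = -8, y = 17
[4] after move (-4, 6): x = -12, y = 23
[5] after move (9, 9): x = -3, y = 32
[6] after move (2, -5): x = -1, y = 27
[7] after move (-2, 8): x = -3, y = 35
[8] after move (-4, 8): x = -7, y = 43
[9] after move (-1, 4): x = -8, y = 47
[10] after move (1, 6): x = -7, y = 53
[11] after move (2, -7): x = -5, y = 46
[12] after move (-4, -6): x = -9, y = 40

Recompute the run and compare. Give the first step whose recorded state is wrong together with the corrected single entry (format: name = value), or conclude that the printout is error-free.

step 1, x = -8

Step 1: x = 1 + (-9) = -8, y = 6 + (8) = 14 — a discrepancy with the printout.
So the first discrepancy is step 1, where the right value is x = -8.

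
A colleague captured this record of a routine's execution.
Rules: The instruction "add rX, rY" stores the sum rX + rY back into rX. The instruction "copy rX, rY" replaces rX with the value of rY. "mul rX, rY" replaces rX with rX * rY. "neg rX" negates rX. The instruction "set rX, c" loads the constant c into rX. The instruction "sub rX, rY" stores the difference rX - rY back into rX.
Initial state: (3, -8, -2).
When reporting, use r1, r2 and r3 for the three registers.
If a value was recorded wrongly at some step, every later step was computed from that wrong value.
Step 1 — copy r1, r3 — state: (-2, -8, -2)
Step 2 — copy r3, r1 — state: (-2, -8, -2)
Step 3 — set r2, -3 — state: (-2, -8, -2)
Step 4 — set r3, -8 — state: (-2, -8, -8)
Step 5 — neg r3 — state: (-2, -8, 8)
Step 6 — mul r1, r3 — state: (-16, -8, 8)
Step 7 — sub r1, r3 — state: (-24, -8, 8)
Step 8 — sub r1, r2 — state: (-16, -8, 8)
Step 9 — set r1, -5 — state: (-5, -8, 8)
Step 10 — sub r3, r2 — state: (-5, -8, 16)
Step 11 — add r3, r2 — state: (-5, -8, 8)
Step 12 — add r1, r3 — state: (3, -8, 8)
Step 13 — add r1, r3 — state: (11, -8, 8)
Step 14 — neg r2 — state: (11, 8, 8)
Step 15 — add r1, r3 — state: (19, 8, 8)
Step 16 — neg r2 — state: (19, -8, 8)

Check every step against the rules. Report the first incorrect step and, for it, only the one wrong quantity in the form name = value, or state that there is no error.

step 3, r2 = -3

Recomputing the run from the initial state:
step 1: r1 = -2, r2 = -8, r3 = -2
step 2: r1 = -2, r2 = -8, r3 = -2
step 3: r1 = -2, r2 = -3, r3 = -2
step 4: r1 = -2, r2 = -3, r3 = -8
step 5: r1 = -2, r2 = -3, r3 = 8
step 6: r1 = -16, r2 = -3, r3 = 8
step 7: r1 = -24, r2 = -3, r3 = 8
step 8: r1 = -21, r2 = -3, r3 = 8
step 9: r1 = -5, r2 = -3, r3 = 8
step 10: r1 = -5, r2 = -3, r3 = 11
step 11: r1 = -5, r2 = -3, r3 = 8
step 12: r1 = 3, r2 = -3, r3 = 8
step 13: r1 = 11, r2 = -3, r3 = 8
step 14: r1 = 11, r2 = 3, r3 = 8
step 15: r1 = 19, r2 = 3, r3 = 8
step 16: r1 = 19, r2 = -3, r3 = 8
The first disagreement with the record is at step 3, where the value should be r2 = -3.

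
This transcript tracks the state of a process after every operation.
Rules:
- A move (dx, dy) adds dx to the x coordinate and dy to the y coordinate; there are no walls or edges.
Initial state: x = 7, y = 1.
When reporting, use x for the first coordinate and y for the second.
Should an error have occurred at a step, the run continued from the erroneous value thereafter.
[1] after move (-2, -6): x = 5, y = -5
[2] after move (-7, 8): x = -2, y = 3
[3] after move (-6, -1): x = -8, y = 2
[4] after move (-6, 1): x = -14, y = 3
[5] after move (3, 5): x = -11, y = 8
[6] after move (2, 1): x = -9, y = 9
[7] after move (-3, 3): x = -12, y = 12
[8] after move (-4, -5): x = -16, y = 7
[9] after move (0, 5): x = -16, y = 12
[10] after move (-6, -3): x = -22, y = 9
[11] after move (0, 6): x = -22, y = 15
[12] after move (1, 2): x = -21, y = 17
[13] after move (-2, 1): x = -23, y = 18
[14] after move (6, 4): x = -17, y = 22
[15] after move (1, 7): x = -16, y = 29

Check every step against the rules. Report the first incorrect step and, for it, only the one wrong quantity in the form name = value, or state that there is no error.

Recomputing the run from the initial state:
step 1: x = 5, y = -5
step 2: x = -2, y = 3
step 3: x = -8, y = 2
step 4: x = -14, y = 3
step 5: x = -11, y = 8
step 6: x = -9, y = 9
step 7: x = -12, y = 12
step 8: x = -16, y = 7
step 9: x = -16, y = 12
step 10: x = -22, y = 9
step 11: x = -22, y = 15
step 12: x = -21, y = 17
step 13: x = -23, y = 18
step 14: x = -17, y = 22
step 15: x = -16, y = 29
This matches the transcript at every step.

no error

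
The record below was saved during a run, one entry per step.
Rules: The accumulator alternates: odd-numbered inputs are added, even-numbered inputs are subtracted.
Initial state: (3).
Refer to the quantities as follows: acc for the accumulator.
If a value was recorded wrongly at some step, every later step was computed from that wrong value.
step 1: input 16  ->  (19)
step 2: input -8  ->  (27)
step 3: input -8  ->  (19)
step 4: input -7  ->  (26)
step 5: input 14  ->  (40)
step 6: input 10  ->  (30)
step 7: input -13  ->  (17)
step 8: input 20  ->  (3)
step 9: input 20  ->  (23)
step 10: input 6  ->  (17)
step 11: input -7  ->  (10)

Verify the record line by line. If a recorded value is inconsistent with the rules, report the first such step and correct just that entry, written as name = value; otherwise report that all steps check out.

Recomputing the run from the initial state:
step 1: acc = 19
step 2: acc = 27
step 3: acc = 19
step 4: acc = 26
step 5: acc = 40
step 6: acc = 30
step 7: acc = 17
step 8: acc = -3
step 9: acc = 17
step 10: acc = 11
step 11: acc = 4
The first disagreement with the record is at step 8, where the value should be acc = -3.

step 8, acc = -3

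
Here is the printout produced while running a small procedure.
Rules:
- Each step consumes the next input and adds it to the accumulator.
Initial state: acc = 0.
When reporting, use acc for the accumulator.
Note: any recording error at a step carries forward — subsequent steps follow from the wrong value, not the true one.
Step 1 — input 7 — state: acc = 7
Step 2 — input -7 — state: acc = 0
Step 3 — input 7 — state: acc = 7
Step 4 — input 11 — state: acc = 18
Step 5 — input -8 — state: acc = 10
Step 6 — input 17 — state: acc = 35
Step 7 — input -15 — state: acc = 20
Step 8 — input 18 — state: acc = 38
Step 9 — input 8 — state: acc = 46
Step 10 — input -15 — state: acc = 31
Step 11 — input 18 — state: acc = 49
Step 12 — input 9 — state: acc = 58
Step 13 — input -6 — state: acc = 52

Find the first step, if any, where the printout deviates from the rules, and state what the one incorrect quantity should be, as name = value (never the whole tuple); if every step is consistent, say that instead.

step 6, acc = 27

1. acc = 0 + 7 = 7 (no discrepancy)
2. acc = 7 + -7 = 0 (matches)
3. acc = 0 + 7 = 7 (matches)
4. acc = 7 + 11 = 18 (matches)
5. acc = 18 + -8 = 10 (agrees with the printout)
6. acc = 10 + 17 = 27 (first mismatch against the printout)
So the first discrepancy is step 6, where the right value is acc = 27.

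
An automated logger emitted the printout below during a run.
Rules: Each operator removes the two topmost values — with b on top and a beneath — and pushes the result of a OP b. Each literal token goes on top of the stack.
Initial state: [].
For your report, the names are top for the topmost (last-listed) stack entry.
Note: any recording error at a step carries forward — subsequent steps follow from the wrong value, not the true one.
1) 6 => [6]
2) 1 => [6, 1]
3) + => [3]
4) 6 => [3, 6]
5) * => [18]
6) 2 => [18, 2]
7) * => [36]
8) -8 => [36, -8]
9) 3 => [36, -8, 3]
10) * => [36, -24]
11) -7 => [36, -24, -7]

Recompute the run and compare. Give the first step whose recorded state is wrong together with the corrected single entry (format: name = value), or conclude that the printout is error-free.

1. push 6: top = 6 (consistent with the printout)
2. push 1: top = 1 (checks out)
3. 6 + 1 = 7 (first mismatch against the printout)
Conclusion: step 3 carries the first error; the entry should be top = 7.

step 3, top = 7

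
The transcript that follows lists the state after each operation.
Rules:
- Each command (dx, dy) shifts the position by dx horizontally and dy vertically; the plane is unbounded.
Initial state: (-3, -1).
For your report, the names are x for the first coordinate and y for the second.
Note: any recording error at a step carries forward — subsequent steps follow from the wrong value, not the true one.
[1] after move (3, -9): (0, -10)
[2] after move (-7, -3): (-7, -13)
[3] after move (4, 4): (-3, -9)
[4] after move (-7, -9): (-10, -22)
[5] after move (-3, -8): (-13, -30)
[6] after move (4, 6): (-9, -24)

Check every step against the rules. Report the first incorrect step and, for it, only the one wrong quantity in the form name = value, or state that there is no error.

1. x = -3 + (3) = 0, y = -1 + (-9) = -10 (confirmed correct)
2. x = 0 + (-7) = -7, y = -10 + (-3) = -13 (checks out)
3. x = -7 + (4) = -3, y = -13 + (4) = -9 (no discrepancy)
4. x = -3 + (-7) = -10, y = -9 + (-9) = -18 (this is not what the transcript shows)
The audit stops at step 4: the recorded entry is wrong and should be y = -18.

step 4, y = -18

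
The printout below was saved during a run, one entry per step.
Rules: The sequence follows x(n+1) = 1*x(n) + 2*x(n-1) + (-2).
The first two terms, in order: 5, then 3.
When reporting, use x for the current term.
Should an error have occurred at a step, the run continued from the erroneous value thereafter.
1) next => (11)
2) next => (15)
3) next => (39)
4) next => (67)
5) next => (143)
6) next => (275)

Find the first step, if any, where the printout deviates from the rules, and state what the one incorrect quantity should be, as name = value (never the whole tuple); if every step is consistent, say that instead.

step 3, x = 35

step 1: x = 1*(3) + (2)*(5) + (-2) = 11 -> exactly as logged
step 2: x = 1*(11) + (2)*(3) + (-2) = 15 -> consistent with the printout
step 3: x = 1*(15) + (2)*(11) + (-2) = 35 -> not what was recorded
So the first discrepancy is step 3, where the right value is x = 35.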